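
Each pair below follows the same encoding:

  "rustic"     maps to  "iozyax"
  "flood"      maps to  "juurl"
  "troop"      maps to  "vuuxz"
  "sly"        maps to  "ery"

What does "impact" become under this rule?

The output letters match the input read backwards, each shifted +6: rustic reversed is citsur. Read the word backwards and shift each letter +6.
Applying it to impact: reverse → tcapmi; then shift: t+6=z, c+6=i, a+6=g, p+6=v, m+6=s, i+6=o.

zigvso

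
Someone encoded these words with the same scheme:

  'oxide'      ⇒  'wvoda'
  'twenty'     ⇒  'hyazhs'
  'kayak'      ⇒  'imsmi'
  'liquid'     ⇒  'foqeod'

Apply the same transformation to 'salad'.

o(14)→w(22) and x(23)→v(21) fit y≡23x+12 (mod 26); the inverse of 23 mod 26 is 17. Each letter's alphabet position (a=0..z=25) is mapped through 23·x+12 mod 26 — an affine cipher.
For salad: s(18)→23·18+12≡10=k; a(0)→23·0+12≡12=m; l(11)→23·11+12≡5=f; a(0)→23·0+12≡12=m; d(3)→23·3+12≡3=d (all mod 26).

kmfmd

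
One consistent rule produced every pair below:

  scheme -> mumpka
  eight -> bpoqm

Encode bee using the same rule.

The output letters match the input read backwards, each shifted +8: scheme reversed is emehcs. Two steps: reverse the string, then apply a Caesar shift of +8.
For bee: reverse → eeb; then shift: e+8=m, e+8=m, b+8=j.

mmj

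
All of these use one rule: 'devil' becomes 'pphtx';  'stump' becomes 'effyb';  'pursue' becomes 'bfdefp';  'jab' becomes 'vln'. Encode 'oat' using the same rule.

zlf

The shift depends on letter class: consonant d→p is +12, but vowel e→p is +11. Two shifts are in play — +11 for a/e/i/o/u, +12 for every other letter.
For oat: o(vowel)+11=z, a(vowel)+11=l, t(cons)+12=f.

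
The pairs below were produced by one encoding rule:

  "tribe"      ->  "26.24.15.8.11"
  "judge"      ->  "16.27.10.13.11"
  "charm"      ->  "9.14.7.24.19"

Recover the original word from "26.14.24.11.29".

Letters become their 1-based position plus 6 (so a→7, b→8, …).
Reversing it on 26.14.24.11.29: 26→(26−6)÷1=20=t, 14→(14−6)÷1=8=h, 24→(24−6)÷1=18=r, 11→(11−6)÷1=5=e, 29→(29−6)÷1=23=w.

threw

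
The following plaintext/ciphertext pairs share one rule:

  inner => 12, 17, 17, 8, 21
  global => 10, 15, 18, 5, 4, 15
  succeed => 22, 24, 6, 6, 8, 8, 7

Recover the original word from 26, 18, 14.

wok

i is letter #9 and maps to 12: an offset of 3. The number is (letter's place in the alphabet, a=1) + 3.
Decoding 26, 18, 14: 26→(26−3)÷1=23=w, 18→(18−3)÷1=15=o, 14→(14−3)÷1=11=k.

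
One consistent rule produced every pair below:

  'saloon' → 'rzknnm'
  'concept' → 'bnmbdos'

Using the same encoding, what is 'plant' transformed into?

okzms

Compare letters: s→r is +25, a→z is +25, l→k is +25 — a constant shift. It's a constant shift of +25 (ROT25).
On plant: p+25=o, l+25=k, a+25=z, n+25=m, t+25=s.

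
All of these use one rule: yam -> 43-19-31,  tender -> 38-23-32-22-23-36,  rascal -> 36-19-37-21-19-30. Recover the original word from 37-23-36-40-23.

Letters become their 1-based position plus 18 (so a→19, b→20, …).
Undoing it on 37-23-36-40-23: 37→(37−18)÷1=19=s, 23→(23−18)÷1=5=e, 36→(36−18)÷1=18=r, 40→(40−18)÷1=22=v, 23→(23−18)÷1=5=e.

serve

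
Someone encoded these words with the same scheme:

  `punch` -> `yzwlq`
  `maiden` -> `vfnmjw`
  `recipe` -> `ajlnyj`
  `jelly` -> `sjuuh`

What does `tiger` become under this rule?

The rule splits by letter class: vowels +5, consonants +9.
On tiger: t(cons)+9=c, i(vowel)+5=n, g(cons)+9=p, e(vowel)+5=j, r(cons)+9=a.

cnpja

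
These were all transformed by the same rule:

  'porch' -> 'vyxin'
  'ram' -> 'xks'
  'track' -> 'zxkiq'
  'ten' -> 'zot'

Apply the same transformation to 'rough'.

The shift depends on letter class: consonant p→v is +6, but vowel o→y is +10. The rule splits by letter class: vowels +10, consonants +6.
For rough: r(cons)+6=x, o(vowel)+10=y, u(vowel)+10=e, g(cons)+6=m, h(cons)+6=n.

xyemn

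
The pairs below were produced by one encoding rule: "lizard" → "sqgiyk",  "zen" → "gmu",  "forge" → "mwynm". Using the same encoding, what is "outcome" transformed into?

wcajwtm

The shift depends on letter class: consonant l→s is +7, but vowel i→q is +8. The rule splits by letter class: vowels +8, consonants +7.
For outcome: o(vowel)+8=w, u(vowel)+8=c, t(cons)+7=a, c(cons)+7=j, o(vowel)+8=w, m(cons)+7=t, e(vowel)+8=m.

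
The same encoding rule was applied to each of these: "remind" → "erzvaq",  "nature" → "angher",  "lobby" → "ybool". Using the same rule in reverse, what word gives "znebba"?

maroon

This is a Caesar cipher with shift 13.
Undoing it on znebba: z−13=m, n−13=a, e−13=r, b−13=o, b−13=o, a−13=n.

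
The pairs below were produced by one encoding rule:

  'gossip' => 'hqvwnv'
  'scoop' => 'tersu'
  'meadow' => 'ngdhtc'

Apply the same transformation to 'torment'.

In gossip: g→h is +1, o→q is +2, s→v is +3, s→w is +4 — the shift increases by 1 each position. The shift increases by 1 at each position, starting from +1: 1, 2, 3, ….
For torment: t+1=u, o+2=q, r+3=u, m+4=q, e+5=j, n+6=t, t+7=a.

uquqjta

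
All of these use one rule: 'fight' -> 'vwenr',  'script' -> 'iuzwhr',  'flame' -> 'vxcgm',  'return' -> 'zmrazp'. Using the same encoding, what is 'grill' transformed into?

ezwxx

f(5)→v(21) and i(8)→w(22) fit y≡9x+2 (mod 26); the inverse of 9 mod 26 is 3. Each letter's alphabet position (a=0..z=25) is mapped through 9·x+2 mod 26 — an affine cipher.
On grill: g(6)→9·6+2≡4=e; r(17)→9·17+2≡25=z; i(8)→9·8+2≡22=w; l(11)→9·11+2≡23=x; l(11)→9·11+2≡23=x (all mod 26).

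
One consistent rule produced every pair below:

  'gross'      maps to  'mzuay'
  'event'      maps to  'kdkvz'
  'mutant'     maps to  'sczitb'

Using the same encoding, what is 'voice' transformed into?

A repeating key of period 2 is used — shifts +6, +8 over and over.
Applying it to voice: v+6=b, o+8=w, i+6=o, c+8=k, e+6=k.

bwokk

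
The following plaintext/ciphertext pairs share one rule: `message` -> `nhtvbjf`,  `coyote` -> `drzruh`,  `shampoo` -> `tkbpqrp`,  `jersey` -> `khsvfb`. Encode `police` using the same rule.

qrmldh

A repeating key of period 2 is used — shifts +1, +3 over and over.
For police: p+1=q, o+3=r, l+1=m, i+3=l, c+1=d, e+3=h.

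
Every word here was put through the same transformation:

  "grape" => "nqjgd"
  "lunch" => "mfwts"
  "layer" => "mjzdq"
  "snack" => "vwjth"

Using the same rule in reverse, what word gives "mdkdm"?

Treating letters as 0–25, the rule is x ↦ 5x + 9 (mod 26).
Decoding mdkdm: m(12)→21·(12−9)≡11=l; d(3)→21·(3−9)≡4=e; k(10)→21·(10−9)≡21=v; d(3)→21·(3−9)≡4=e; m(12)→21·(12−9)≡11=l (all mod 26).

level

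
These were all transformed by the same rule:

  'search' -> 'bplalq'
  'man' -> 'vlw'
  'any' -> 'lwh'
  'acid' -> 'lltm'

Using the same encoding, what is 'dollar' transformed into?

The shift depends on letter class: consonant s→b is +9, but vowel e→p is +11. The rule splits by letter class: vowels +11, consonants +9.
Applying it to dollar: d(cons)+9=m, o(vowel)+11=z, l(cons)+9=u, l(cons)+9=u, a(vowel)+11=l, r(cons)+9=a.

mzuula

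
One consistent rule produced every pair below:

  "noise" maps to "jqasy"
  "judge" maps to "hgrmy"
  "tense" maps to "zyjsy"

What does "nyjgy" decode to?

venue

n(13)→j(9) and o(14)→q(16) fit y≡7x+22 (mod 26); the inverse of 7 mod 26 is 15. Treating letters as 0–25, the rule is x ↦ 7x + 22 (mod 26).
Reversing it on nyjgy: n(13)→15·(13−22)≡21=v; y(24)→15·(24−22)≡4=e; j(9)→15·(9−22)≡13=n; g(6)→15·(6−22)≡20=u; y(24)→15·(24−22)≡4=e (all mod 26).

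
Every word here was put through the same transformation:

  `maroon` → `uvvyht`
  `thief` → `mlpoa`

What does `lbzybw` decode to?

pursue

The output letters match the input read backwards, each shifted +7: maroon reversed is nooram. Read the word backwards and shift each letter +7.
Decoding lbzybw: shift back: l−7=e, b−7=u, z−7=s, y−7=r, b−7=u, w−7=p → eusrup; then reverse → pursue.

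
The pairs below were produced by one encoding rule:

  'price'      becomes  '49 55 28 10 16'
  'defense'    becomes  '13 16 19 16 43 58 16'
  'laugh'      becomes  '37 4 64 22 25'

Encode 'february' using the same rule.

19 16 7 55 64 4 55 76

The formula is n = 3×(alphabet index, a=1) + 1.
Applying it to february: f=6→19, e=5→16, b=2→7, r=18→55, u=21→64, a=1→4, r=18→55, y=25→76.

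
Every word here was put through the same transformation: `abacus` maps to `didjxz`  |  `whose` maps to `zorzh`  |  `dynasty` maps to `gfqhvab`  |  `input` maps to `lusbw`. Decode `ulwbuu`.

return

Shifts by position in abacus: pos 0: a→d (+3), pos 1: b→i (+7), pos 2: a→d (+3), pos 3: c→j (+7) — repeating every 2. The shifts repeat in a cycle of length 2: positions 0,1,… shift by +3, +7, then the pattern repeats.
Reversing it on ulwbuu: u−3=r, l−7=e, w−3=t, b−7=u, u−3=r, u−7=n.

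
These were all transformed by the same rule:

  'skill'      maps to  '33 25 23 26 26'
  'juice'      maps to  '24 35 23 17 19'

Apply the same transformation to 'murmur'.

27 35 32 27 35 32

s is letter #19 and maps to 33: an offset of 14. Letters become their 1-based position plus 14 (so a→15, b→16, …).
On murmur: m=13→27, u=21→35, r=18→32, m=13→27, u=21→35, r=18→32.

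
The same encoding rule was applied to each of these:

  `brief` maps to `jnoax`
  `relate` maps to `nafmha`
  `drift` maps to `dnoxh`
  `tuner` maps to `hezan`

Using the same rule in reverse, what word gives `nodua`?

b(1)→j(9) and r(17)→n(13) fit y≡23x+12 (mod 26); the inverse of 23 mod 26 is 17. Each letter's alphabet position (a=0..z=25) is mapped through 23·x+12 mod 26 — an affine cipher.
Undoing it on nodua: n(13)→17·(13−12)≡17=r; o(14)→17·(14−12)≡8=i; d(3)→17·(3−12)≡3=d; u(20)→17·(20−12)≡6=g; a(0)→17·(0−12)≡4=e (all mod 26).

ridge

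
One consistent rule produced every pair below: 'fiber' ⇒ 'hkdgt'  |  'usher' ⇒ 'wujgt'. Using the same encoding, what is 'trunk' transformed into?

Compare letters: f→h is +2, i→k is +2, b→d is +2 — a constant shift. This is a Caesar cipher with shift 2.
On trunk: t+2=v, r+2=t, u+2=w, n+2=p, k+2=m.

vtwpm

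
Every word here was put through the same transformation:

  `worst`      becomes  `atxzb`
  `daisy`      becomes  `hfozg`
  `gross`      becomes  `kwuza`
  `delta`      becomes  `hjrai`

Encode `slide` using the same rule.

wqokm

In worst: w→a is +4, o→t is +5, r→x is +6, s→z is +7 — the shift increases by 1 each position. Each letter shifts forward by (position + 4), i.e. 4, 5, 6, … — the shift grows by one for each successive letter.
On slide: s+4=w, l+5=q, i+6=o, d+7=k, e+8=m.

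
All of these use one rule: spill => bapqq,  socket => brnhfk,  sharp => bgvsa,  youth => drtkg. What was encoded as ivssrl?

narrow

s(18)→b(1) and p(15)→a(0) fit y≡9x+21 (mod 26); the inverse of 9 mod 26 is 3. This is an affine cipher: with a=0,…,z=25, each position x becomes (9x+21) mod 26.
Undoing it on ivssrl: i(8)→3·(8−21)≡13=n; v(21)→3·(21−21)≡0=a; s(18)→3·(18−21)≡17=r; s(18)→3·(18−21)≡17=r; r(17)→3·(17−21)≡14=o; l(11)→3·(11−21)≡22=w (all mod 26).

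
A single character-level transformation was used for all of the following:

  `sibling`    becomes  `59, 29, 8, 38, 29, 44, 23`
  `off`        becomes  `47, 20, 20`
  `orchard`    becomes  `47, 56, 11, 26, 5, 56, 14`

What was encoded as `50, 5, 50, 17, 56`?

paper

With a=1..z=26, the number is 3·pos + 2.
Reversing it on 50, 5, 50, 17, 56: 50→(50−2)÷3=16=p, 5→(5−2)÷3=1=a, 50→(50−2)÷3=16=p, 17→(17−2)÷3=5=e, 56→(56−2)÷3=18=r.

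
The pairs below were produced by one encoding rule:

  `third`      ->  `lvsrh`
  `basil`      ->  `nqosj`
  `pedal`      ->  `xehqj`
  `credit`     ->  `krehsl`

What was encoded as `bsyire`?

Each letter's alphabet position (a=0..z=25) is mapped through 23·x+16 mod 26 — an affine cipher.
Decoding bsyire: b(1)→17·(1−16)≡5=f; s(18)→17·(18−16)≡8=i; y(24)→17·(24−16)≡6=g; i(8)→17·(8−16)≡20=u; r(17)→17·(17−16)≡17=r; e(4)→17·(4−16)≡4=e (all mod 26).

figure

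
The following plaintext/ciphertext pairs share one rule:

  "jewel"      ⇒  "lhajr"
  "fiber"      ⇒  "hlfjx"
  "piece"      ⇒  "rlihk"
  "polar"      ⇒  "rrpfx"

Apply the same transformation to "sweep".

Letter i (0-indexed) is shifted by i+2, so successive shifts are 2, 3, 4, ….
For sweep: s+2=u, w+3=z, e+4=i, e+5=j, p+6=v.

uzijv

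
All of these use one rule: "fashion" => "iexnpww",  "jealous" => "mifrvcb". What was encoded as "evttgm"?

bronze

Each letter shifts forward by (position + 3), i.e. 3, 4, 5, … — the shift grows by one for each successive letter.
Reversing it on evttgm: e−3=b, v−4=r, t−5=o, t−6=n, g−7=z, m−8=e.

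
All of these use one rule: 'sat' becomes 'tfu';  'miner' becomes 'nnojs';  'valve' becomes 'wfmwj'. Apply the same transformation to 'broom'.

The shift depends on letter class: consonant s→t is +1, but vowel a→f is +5. Two shifts are in play — +5 for a/e/i/o/u, +1 for every other letter.
For broom: b(cons)+1=c, r(cons)+1=s, o(vowel)+5=t, o(vowel)+5=t, m(cons)+1=n.

csttn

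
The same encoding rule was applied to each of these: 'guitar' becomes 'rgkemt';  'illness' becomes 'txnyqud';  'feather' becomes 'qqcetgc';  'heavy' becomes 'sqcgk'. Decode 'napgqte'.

The shifts repeat in a cycle of length 3: positions 0,1,… shift by +11, +12, +2, then the pattern repeats.
Decoding napgqte: n−11=c, a−12=o, p−2=n, g−11=v, q−12=e, t−2=r, e−11=t.

convert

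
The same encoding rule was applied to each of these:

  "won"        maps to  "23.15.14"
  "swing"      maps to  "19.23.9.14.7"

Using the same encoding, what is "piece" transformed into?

Each letter is replaced by its alphabet position (a=1, b=2, …, z=26).
On piece: p=16→16, i=9→9, e=5→5, c=3→3, e=5→5.

16.9.5.3.5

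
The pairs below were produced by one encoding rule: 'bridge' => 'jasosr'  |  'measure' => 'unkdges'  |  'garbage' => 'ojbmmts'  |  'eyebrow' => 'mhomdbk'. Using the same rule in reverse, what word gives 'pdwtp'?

humid

Letter i (0-indexed) is shifted by i+8, so successive shifts are 8, 9, 10, ….
Undoing it on pdwtp: p−8=h, d−9=u, w−10=m, t−11=i, p−12=d.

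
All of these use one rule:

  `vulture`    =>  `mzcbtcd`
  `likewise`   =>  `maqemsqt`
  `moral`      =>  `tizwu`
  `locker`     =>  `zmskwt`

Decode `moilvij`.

The output letters match the input read backwards, each shifted +8: vulture reversed is erutluv. Two steps: reverse the string, then apply a Caesar shift of +8.
Reversing it on moilvij: shift back: m−8=e, o−8=g, i−8=a, l−8=d, v−8=n, i−8=a, j−8=b → egadnab; then reverse → bandage.

bandage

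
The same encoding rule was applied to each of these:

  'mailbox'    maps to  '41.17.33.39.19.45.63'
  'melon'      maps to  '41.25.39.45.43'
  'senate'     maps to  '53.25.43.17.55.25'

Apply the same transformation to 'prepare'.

m(#13)→41 and a(#1)→17: differences scale by 2, so n = 2·pos + 15. The formula is n = 2×(alphabet index, a=1) + 15.
On prepare: p=16→47, r=18→51, e=5→25, p=16→47, a=1→17, r=18→51, e=5→25.

47.51.25.47.17.51.25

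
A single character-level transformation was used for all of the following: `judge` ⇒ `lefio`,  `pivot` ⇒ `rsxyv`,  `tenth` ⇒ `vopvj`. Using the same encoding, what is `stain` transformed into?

The shift depends on letter class: consonant j→l is +2, but vowel u→e is +10. Two shifts are in play — +10 for a/e/i/o/u, +2 for every other letter.
For stain: s(cons)+2=u, t(cons)+2=v, a(vowel)+10=k, i(vowel)+10=s, n(cons)+2=p.

uvksp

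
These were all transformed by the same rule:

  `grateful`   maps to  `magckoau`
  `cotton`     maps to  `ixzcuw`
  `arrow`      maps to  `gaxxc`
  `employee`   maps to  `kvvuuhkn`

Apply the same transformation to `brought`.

haudmqz

Shifts by position in grateful: pos 0: g→m (+6), pos 1: r→a (+9), pos 2: a→g (+6), pos 3: t→c (+9) — repeating every 2. The shifts repeat in a cycle of length 2: positions 0,1,… shift by +6, +9, then the pattern repeats.
On brought: b+6=h, r+9=a, o+6=u, u+9=d, g+6=m, h+9=q, t+6=z.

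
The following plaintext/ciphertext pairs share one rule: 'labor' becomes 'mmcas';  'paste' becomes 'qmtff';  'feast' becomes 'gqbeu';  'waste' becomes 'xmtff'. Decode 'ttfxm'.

shell

Shifts by position in labor: pos 0: l→m (+1), pos 1: a→m (+12), pos 2: b→c (+1), pos 3: o→a (+12) — repeating every 2. It's a Vigenère-style cipher with numeric key [1,12]: position i shifts by key[i mod 2].
Decoding ttfxm: t−1=s, t−12=h, f−1=e, x−12=l, m−1=l.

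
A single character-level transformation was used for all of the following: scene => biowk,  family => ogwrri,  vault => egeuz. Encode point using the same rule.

Shifts by position in scene: pos 0: s→b (+9), pos 1: c→i (+6), pos 2: e→o (+10), pos 3: n→w (+9), pos 4: e→k (+6) — repeating every 3. It's a Vigenère-style cipher with numeric key [9,6,10]: position i shifts by key[i mod 3].
Applying it to point: p+9=y, o+6=u, i+10=s, n+9=w, t+6=z.

yuswz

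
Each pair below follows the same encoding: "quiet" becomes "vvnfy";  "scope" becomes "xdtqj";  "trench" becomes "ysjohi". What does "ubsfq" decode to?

Shifts by position in quiet: pos 0: q→v (+5), pos 1: u→v (+1), pos 2: i→n (+5), pos 3: e→f (+1) — repeating every 2. A repeating key of period 2 is used — shifts +5, +1 over and over.
Reversing it on ubsfq: u−5=p, b−1=a, s−5=n, f−1=e, q−5=l.

panel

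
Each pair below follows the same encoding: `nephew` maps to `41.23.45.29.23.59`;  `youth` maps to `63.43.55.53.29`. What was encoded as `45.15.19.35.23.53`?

packet

n(#14)→41 and e(#5)→23: differences scale by 2, so n = 2·pos + 13. Each letter becomes 2×(its alphabet position, a=1..z=26) + 13.
Reversing it on 45.15.19.35.23.53: 45→(45−13)÷2=16=p, 15→(15−13)÷2=1=a, 19→(19−13)÷2=3=c, 35→(35−13)÷2=11=k, 23→(23−13)÷2=5=e, 53→(53−13)÷2=20=t.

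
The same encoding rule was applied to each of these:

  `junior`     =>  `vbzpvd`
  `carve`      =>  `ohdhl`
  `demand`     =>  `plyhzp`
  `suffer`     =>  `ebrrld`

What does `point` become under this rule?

bvpzf

The shift depends on letter class: consonant j→v is +12, but vowel u→b is +7. The rule splits by letter class: vowels +7, consonants +12.
On point: p(cons)+12=b, o(vowel)+7=v, i(vowel)+7=p, n(cons)+12=z, t(cons)+12=f.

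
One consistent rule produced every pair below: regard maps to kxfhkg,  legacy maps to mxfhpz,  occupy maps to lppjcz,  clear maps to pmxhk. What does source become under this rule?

r(17)→k(10) and e(4)→x(23) fit y≡17x+7 (mod 26); the inverse of 17 mod 26 is 23. Treating letters as 0–25, the rule is x ↦ 17x + 7 (mod 26).
For source: s(18)→17·18+7≡1=b; o(14)→17·14+7≡11=l; u(20)→17·20+7≡9=j; r(17)→17·17+7≡10=k; c(2)→17·2+7≡15=p; e(4)→17·4+7≡23=x (all mod 26).

bljkpx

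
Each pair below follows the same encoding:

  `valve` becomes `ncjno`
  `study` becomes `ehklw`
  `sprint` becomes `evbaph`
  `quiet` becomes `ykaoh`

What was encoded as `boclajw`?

v(21)→n(13) and a(0)→c(2) fit y≡3x+2 (mod 26); the inverse of 3 mod 26 is 9. This is an affine cipher: with a=0,…,z=25, each position x becomes (3x+2) mod 26.
Decoding boclajw: b(1)→9·(1−2)≡17=r; o(14)→9·(14−2)≡4=e; c(2)→9·(2−2)≡0=a; l(11)→9·(11−2)≡3=d; a(0)→9·(0−2)≡8=i; j(9)→9·(9−2)≡11=l; w(22)→9·(22−2)≡24=y (all mod 26).

readily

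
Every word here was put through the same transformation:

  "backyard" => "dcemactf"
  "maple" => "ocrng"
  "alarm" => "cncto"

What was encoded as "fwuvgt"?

Compare letters: b→d is +2, a→c is +2, c→e is +2 — a constant shift. Each letter is shifted forward by 2 in the alphabet (a Caesar shift of +2).
Undoing it on fwuvgt: f−2=d, w−2=u, u−2=s, v−2=t, g−2=e, t−2=r.

duster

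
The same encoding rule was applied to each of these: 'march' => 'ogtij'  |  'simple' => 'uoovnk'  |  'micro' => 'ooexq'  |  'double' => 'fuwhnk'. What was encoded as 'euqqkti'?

Shifts by position in march: pos 0: m→o (+2), pos 1: a→g (+6), pos 2: r→t (+2), pos 3: c→i (+6) — repeating every 2. It's a Vigenère-style cipher with numeric key [2,6]: position i shifts by key[i mod 2].
Decoding euqqkti: e−2=c, u−6=o, q−2=o, q−6=k, k−2=i, t−6=n, i−2=g.

cooking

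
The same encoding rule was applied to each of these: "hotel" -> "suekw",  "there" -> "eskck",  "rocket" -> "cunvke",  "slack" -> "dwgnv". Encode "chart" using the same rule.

nsgce

Two shifts are in play — +6 for a/e/i/o/u, +11 for every other letter.
On chart: c(cons)+11=n, h(cons)+11=s, a(vowel)+6=g, r(cons)+11=c, t(cons)+11=e.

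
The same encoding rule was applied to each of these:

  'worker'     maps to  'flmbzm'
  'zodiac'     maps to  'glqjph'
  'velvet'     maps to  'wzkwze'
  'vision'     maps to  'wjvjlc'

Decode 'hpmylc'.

Treating letters as 0–25, the rule is x ↦ 9x + 15 (mod 26).
Reversing it on hpmylc: h(7)→3·(7−15)≡2=c; p(15)→3·(15−15)≡0=a; m(12)→3·(12−15)≡17=r; y(24)→3·(24−15)≡1=b; l(11)→3·(11−15)≡14=o; c(2)→3·(2−15)≡13=n (all mod 26).

carbon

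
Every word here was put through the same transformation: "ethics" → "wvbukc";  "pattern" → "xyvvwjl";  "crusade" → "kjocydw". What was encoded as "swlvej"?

mentor

e(4)→w(22) and t(19)→v(21) fit y≡19x+24 (mod 26); the inverse of 19 mod 26 is 11. Treating letters as 0–25, the rule is x ↦ 19x + 24 (mod 26).
Reversing it on swlvej: s(18)→11·(18−24)≡12=m; w(22)→11·(22−24)≡4=e; l(11)→11·(11−24)≡13=n; v(21)→11·(21−24)≡19=t; e(4)→11·(4−24)≡14=o; j(9)→11·(9−24)≡17=r (all mod 26).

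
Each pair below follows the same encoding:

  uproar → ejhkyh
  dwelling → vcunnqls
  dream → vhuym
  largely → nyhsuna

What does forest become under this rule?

u(20)→e(4) and p(15)→j(9) fit y≡25x+24 (mod 26); the inverse of 25 mod 26 is 25. Treating letters as 0–25, the rule is x ↦ 25x + 24 (mod 26).
On forest: f(5)→25·5+24≡19=t; o(14)→25·14+24≡10=k; r(17)→25·17+24≡7=h; e(4)→25·4+24≡20=u; s(18)→25·18+24≡6=g; t(19)→25·19+24≡5=f (all mod 26).

tkhugf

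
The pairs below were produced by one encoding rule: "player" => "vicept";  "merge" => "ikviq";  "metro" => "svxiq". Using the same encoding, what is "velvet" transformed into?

The word is reversed, then every letter is shifted forward by 4.
Applying it to velvet: reverse → tevlev; then shift: t+4=x, e+4=i, v+4=z, l+4=p, e+4=i, v+4=z.

xizpiz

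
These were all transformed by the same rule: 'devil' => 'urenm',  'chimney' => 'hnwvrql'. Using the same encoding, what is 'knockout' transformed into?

cdxtlxwt

The output letters match the input read backwards, each shifted +9: devil reversed is lived. Two steps: reverse the string, then apply a Caesar shift of +9.
On knockout: reverse → tuokconk; then shift: t+9=c, u+9=d, o+9=x, k+9=t, c+9=l, o+9=x, n+9=w, k+9=t.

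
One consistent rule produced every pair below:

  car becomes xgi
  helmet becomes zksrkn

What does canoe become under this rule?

The output letters match the input read backwards, each shifted +6: car reversed is rac. Read the word backwards and shift each letter +6.
On canoe: reverse → eonac; then shift: e+6=k, o+6=u, n+6=t, a+6=g, c+6=i.

kutgi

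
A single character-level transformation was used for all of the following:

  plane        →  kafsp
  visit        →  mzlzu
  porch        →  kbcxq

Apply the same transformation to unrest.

Treating letters as 0–25, the rule is x ↦ 9x + 5 (mod 26).
For unrest: u(20)→9·20+5≡3=d; n(13)→9·13+5≡18=s; r(17)→9·17+5≡2=c; e(4)→9·4+5≡15=p; s(18)→9·18+5≡11=l; t(19)→9·19+5≡20=u (all mod 26).

dscplu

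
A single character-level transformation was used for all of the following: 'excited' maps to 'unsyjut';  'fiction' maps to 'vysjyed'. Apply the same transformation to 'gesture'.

Compare letters: e→u is +16, x→n is +16, c→s is +16 — a constant shift. Each letter is shifted forward by 16 in the alphabet (a Caesar shift of +16).
On gesture: g+16=w, e+16=u, s+16=i, t+16=j, u+16=k, r+16=h, e+16=u.

wuijkhu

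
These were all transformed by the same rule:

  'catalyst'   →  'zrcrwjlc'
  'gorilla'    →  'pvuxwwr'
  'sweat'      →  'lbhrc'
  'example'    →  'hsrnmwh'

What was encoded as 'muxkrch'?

private

c(2)→z(25) and a(0)→r(17) fit y≡17x+17 (mod 26); the inverse of 17 mod 26 is 23. This is an affine cipher: with a=0,…,z=25, each position x becomes (17x+17) mod 26.
Undoing it on muxkrch: m(12)→23·(12−17)≡15=p; u(20)→23·(20−17)≡17=r; x(23)→23·(23−17)≡8=i; k(10)→23·(10−17)≡21=v; r(17)→23·(17−17)≡0=a; c(2)→23·(2−17)≡19=t; h(7)→23·(7−17)≡4=e (all mod 26).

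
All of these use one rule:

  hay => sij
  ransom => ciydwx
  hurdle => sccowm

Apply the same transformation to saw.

Two shifts are in play — +8 for a/e/i/o/u, +11 for every other letter.
For saw: s(cons)+11=d, a(vowel)+8=i, w(cons)+11=h.

dih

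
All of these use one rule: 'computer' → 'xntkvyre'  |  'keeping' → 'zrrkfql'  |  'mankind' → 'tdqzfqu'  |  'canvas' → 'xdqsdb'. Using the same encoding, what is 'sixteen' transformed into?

Each letter's alphabet position (a=0..z=25) is mapped through 23·x+3 mod 26 — an affine cipher.
Applying it to sixteen: s(18)→23·18+3≡1=b; i(8)→23·8+3≡5=f; x(23)→23·23+3≡12=m; t(19)→23·19+3≡24=y; e(4)→23·4+3≡17=r; e(4)→23·4+3≡17=r; n(13)→23·13+3≡16=q (all mod 26).

bfmyrrq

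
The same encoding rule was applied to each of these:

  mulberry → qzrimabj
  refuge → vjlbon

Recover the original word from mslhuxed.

In mulberry: m→q is +4, u→z is +5, l→r is +6, b→i is +7 — the shift increases by 1 each position. The shift increases by 1 at each position, starting from +4: 4, 5, 6, ….
Decoding mslhuxed: m−4=i, s−5=n, l−6=f, h−7=a, u−8=m, x−9=o, e−10=u, d−11=s.

infamous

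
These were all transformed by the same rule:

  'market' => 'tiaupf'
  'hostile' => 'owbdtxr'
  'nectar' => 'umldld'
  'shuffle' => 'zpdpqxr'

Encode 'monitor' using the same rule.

twwseae

In market: m→t is +7, a→i is +8, r→a is +9, k→u is +10 — the shift increases by 1 each position. The shift increases by 1 at each position, starting from +7: 7, 8, 9, ….
Applying it to monitor: m+7=t, o+8=w, n+9=w, i+10=s, t+11=e, o+12=a, r+13=e.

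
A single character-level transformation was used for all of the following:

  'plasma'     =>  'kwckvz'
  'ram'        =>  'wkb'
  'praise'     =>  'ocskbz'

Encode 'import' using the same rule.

The output letters match the input read backwards, each shifted +10: plasma reversed is amsalp. The word is reversed, then every letter is shifted forward by 10.
On import: reverse → tropmi; then shift: t+10=d, r+10=b, o+10=y, p+10=z, m+10=w, i+10=s.

dbyzws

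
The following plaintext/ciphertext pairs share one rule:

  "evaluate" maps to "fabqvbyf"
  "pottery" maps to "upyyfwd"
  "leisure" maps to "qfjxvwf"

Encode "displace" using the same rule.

The shift depends on letter class: consonant v→a is +5, but vowel e→f is +1. The rule splits by letter class: vowels +1, consonants +5.
On displace: d(cons)+5=i, i(vowel)+1=j, s(cons)+5=x, p(cons)+5=u, l(cons)+5=q, a(vowel)+1=b, c(cons)+5=h, e(vowel)+1=f.

ijxuqbhf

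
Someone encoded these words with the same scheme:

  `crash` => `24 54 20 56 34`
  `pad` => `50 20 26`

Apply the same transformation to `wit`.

64 36 58

Each letter becomes 2×(its alphabet position, a=1..z=26) + 18.
On wit: w=23→64, i=9→36, t=20→58.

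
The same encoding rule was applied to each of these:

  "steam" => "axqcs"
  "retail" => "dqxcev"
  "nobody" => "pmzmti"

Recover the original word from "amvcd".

solar

s(18)→a(0) and t(19)→x(23) fit y≡23x+2 (mod 26); the inverse of 23 mod 26 is 17. Treating letters as 0–25, the rule is x ↦ 23x + 2 (mod 26).
Decoding amvcd: a(0)→17·(0−2)≡18=s; m(12)→17·(12−2)≡14=o; v(21)→17·(21−2)≡11=l; c(2)→17·(2−2)≡0=a; d(3)→17·(3−2)≡17=r (all mod 26).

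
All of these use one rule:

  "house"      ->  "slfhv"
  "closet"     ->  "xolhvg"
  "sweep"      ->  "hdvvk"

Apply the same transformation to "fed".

Each pair mirrors across the alphabet (h↔s, o↔l, u↔f): positions sum to 25. This is the alphabet-reversal cipher (Atbash): a becomes z, b becomes y, etc.
On fed: f↔u, e↔v, d↔w.

uvw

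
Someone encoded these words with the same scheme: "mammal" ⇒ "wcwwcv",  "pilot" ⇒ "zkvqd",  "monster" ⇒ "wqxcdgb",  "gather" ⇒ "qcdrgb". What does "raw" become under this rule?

The shift depends on letter class: consonant m→w is +10, but vowel a→c is +2. The rule splits by letter class: vowels +2, consonants +10.
Applying it to raw: r(cons)+10=b, a(vowel)+2=c, w(cons)+10=g.

bcg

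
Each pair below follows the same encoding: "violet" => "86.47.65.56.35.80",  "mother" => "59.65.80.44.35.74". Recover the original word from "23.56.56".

all

v(#22)→86 and i(#9)→47: differences scale by 3, so n = 3·pos + 20. Each letter becomes 3×(its alphabet position, a=1..z=26) + 20.
Undoing it on 23.56.56: 23→(23−20)÷3=1=a, 56→(56−20)÷3=12=l, 56→(56−20)÷3=12=l.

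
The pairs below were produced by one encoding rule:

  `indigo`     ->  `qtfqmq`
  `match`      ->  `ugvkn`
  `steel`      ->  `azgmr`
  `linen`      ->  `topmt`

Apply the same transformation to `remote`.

Shifts by position in indigo: pos 0: i→q (+8), pos 1: n→t (+6), pos 2: d→f (+2), pos 3: i→q (+8), pos 4: g→m (+6), pos 5: o→q (+2) — repeating every 3. A repeating key of period 3 is used — shifts +8, +6, +2 over and over.
Applying it to remote: r+8=z, e+6=k, m+2=o, o+8=w, t+6=z, e+2=g.

zkowzg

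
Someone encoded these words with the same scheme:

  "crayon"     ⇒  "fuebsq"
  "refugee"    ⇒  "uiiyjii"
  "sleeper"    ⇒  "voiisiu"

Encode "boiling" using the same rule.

esmomqj

The shift depends on letter class: consonant c→f is +3, but vowel a→e is +4. The rule splits by letter class: vowels +4, consonants +3.
Applying it to boiling: b(cons)+3=e, o(vowel)+4=s, i(vowel)+4=m, l(cons)+3=o, i(vowel)+4=m, n(cons)+3=q, g(cons)+3=j.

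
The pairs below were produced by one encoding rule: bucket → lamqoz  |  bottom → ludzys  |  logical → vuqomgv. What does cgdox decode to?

Shifts by position in bucket: pos 0: b→l (+10), pos 1: u→a (+6), pos 2: c→m (+10), pos 3: k→q (+6) — repeating every 2. A repeating key of period 2 is used — shifts +10, +6 over and over.
Undoing it on cgdox: c−10=s, g−6=a, d−10=t, o−6=i, x−10=n.

satin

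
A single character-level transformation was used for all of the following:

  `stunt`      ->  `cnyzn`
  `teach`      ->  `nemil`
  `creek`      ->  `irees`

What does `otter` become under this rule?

s(18)→c(2) and t(19)→n(13) fit y≡11x+12 (mod 26); the inverse of 11 mod 26 is 19. Each letter's alphabet position (a=0..z=25) is mapped through 11·x+12 mod 26 — an affine cipher.
Applying it to otter: o(14)→11·14+12≡10=k; t(19)→11·19+12≡13=n; t(19)→11·19+12≡13=n; e(4)→11·4+12≡4=e; r(17)→11·17+12≡17=r (all mod 26).

knner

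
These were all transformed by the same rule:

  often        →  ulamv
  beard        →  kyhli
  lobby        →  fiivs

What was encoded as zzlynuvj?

congress

Read the word backwards and shift each letter +7.
Reversing it on zzlynuvj: shift back: z−7=s, z−7=s, l−7=e, y−7=r, n−7=g, u−7=n, v−7=o, j−7=c → ssergnoc; then reverse → congress.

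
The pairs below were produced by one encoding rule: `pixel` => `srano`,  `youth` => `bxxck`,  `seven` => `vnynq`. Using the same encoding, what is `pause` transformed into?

Shifts by position in pixel: pos 0: p→s (+3), pos 1: i→r (+9), pos 2: x→a (+3), pos 3: e→n (+9) — repeating every 2. It's a Vigenère-style cipher with numeric key [3,9]: position i shifts by key[i mod 2].
Applying it to pause: p+3=s, a+9=j, u+3=x, s+9=b, e+3=h.

sjxbh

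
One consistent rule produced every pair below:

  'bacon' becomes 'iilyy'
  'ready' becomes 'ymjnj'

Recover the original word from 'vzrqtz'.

origin

The shift increases by 1 at each position, starting from +7: 7, 8, 9, ….
Reversing it on vzrqtz: v−7=o, z−8=r, r−9=i, q−10=g, t−11=i, z−12=n.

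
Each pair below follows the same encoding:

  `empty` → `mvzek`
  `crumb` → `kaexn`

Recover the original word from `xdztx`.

pupil

Each letter shifts forward by (position + 8), i.e. 8, 9, 10, … — the shift grows by one for each successive letter.
Reversing it on xdztx: x−8=p, d−9=u, z−10=p, t−11=i, x−12=l.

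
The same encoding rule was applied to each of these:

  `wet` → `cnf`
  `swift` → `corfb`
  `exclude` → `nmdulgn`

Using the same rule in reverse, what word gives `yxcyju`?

laptop

The word is reversed, then every letter is shifted forward by 9.
Decoding yxcyju: shift back: y−9=p, x−9=o, c−9=t, y−9=p, j−9=a, u−9=l → potpal; then reverse → laptop.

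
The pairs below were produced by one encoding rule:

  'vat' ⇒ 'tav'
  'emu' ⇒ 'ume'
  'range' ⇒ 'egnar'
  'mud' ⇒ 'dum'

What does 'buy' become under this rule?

yub

The word is simply reversed.
For buy: reverse → yub.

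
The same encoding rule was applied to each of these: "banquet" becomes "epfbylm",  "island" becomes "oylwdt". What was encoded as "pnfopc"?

The output letters match the input read backwards, each shifted +11: banquet reversed is teuqnab. The word is reversed, then every letter is shifted forward by 11.
Undoing it on pnfopc: shift back: p−11=e, n−11=c, f−11=u, o−11=d, p−11=e, c−11=r → ecuder; then reverse → reduce.

reduce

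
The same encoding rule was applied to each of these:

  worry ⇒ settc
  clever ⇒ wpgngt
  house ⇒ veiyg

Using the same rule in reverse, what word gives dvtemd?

throat

w(22)→s(18) and o(14)→e(4) fit y≡5x+12 (mod 26); the inverse of 5 mod 26 is 21. This is an affine cipher: with a=0,…,z=25, each position x becomes (5x+12) mod 26.
Reversing it on dvtemd: d(3)→21·(3−12)≡19=t; v(21)→21·(21−12)≡7=h; t(19)→21·(19−12)≡17=r; e(4)→21·(4−12)≡14=o; m(12)→21·(12−12)≡0=a; d(3)→21·(3−12)≡19=t (all mod 26).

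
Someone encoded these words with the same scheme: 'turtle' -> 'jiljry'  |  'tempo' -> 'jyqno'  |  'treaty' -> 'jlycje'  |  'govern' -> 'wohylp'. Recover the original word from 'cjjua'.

attic

t(19)→j(9) and u(20)→i(8) fit y≡25x+2 (mod 26); the inverse of 25 mod 26 is 25. Treating letters as 0–25, the rule is x ↦ 25x + 2 (mod 26).
Reversing it on cjjua: c(2)→25·(2−2)≡0=a; j(9)→25·(9−2)≡19=t; j(9)→25·(9−2)≡19=t; u(20)→25·(20−2)≡8=i; a(0)→25·(0−2)≡2=c (all mod 26).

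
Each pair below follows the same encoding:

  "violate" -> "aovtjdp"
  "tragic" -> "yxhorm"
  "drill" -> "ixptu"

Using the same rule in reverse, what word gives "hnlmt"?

cheek

In violate: v→a is +5, i→o is +6, o→v is +7, l→t is +8 — the shift increases by 1 each position. Each letter shifts forward by (position + 5), i.e. 5, 6, 7, … — the shift grows by one for each successive letter.
Decoding hnlmt: h−5=c, n−6=h, l−7=e, m−8=e, t−9=k.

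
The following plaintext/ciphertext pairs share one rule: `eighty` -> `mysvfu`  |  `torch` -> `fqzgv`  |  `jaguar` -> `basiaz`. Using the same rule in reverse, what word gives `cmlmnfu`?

seventy

e(4)→m(12) and i(8)→y(24) fit y≡3x+0 (mod 26); the inverse of 3 mod 26 is 9. Each letter's alphabet position (a=0..z=25) is mapped through 3·x+0 mod 26 — an affine cipher.
Decoding cmlmnfu: c(2)→9·(2−0)≡18=s; m(12)→9·(12−0)≡4=e; l(11)→9·(11−0)≡21=v; m(12)→9·(12−0)≡4=e; n(13)→9·(13−0)≡13=n; f(5)→9·(5−0)≡19=t; u(20)→9·(20−0)≡24=y (all mod 26).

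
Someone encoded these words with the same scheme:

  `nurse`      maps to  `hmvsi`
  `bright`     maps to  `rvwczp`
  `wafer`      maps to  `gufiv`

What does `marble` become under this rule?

n(13)→h(7) and u(20)→m(12) fit y≡23x+20 (mod 26); the inverse of 23 mod 26 is 17. Each letter's alphabet position (a=0..z=25) is mapped through 23·x+20 mod 26 — an affine cipher.
For marble: m(12)→23·12+20≡10=k; a(0)→23·0+20≡20=u; r(17)→23·17+20≡21=v; b(1)→23·1+20≡17=r; l(11)→23·11+20≡13=n; e(4)→23·4+20≡8=i (all mod 26).

kuvrni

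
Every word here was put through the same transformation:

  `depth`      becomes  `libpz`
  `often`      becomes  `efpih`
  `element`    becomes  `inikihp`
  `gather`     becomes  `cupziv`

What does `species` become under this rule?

sbiowis

This is an affine cipher: with a=0,…,z=25, each position x becomes (23x+20) mod 26.
For species: s(18)→23·18+20≡18=s; p(15)→23·15+20≡1=b; e(4)→23·4+20≡8=i; c(2)→23·2+20≡14=o; i(8)→23·8+20≡22=w; e(4)→23·4+20≡8=i; s(18)→23·18+20≡18=s (all mod 26).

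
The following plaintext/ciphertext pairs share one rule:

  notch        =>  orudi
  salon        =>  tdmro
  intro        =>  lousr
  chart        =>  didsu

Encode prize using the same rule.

The shift depends on letter class: consonant n→o is +1, but vowel o→r is +3. The rule splits by letter class: vowels +3, consonants +1.
On prize: p(cons)+1=q, r(cons)+1=s, i(vowel)+3=l, z(cons)+1=a, e(vowel)+3=h.

qslah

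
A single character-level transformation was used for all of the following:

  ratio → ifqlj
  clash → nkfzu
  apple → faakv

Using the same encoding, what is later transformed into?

kfqvi

r(17)→i(8) and a(0)→f(5) fit y≡17x+5 (mod 26); the inverse of 17 mod 26 is 23. Each letter's alphabet position (a=0..z=25) is mapped through 17·x+5 mod 26 — an affine cipher.
Applying it to later: l(11)→17·11+5≡10=k; a(0)→17·0+5≡5=f; t(19)→17·19+5≡16=q; e(4)→17·4+5≡21=v; r(17)→17·17+5≡8=i (all mod 26).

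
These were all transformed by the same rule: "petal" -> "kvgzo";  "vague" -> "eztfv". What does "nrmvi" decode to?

miner

Each pair mirrors across the alphabet (p↔k, e↔v, t↔g): positions sum to 25. Each letter is replaced by its mirror in the alphabet: a↔z, b↔y, c↔x, and so on (the Atbash cipher).
Reversing it on nrmvi: n↔m, r↔i, m↔n, v↔e, i↔r.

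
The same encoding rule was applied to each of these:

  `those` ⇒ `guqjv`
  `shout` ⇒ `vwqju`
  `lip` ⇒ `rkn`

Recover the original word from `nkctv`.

Read the word backwards and shift each letter +2.
Reversing it on nkctv: shift back: n−2=l, k−2=i, c−2=a, t−2=r, v−2=t → liart; then reverse → trail.

trail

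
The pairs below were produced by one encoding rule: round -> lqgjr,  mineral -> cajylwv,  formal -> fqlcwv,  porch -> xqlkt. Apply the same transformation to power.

Treating letters as 0–25, the rule is x ↦ 7x + 22 (mod 26).
On power: p(15)→7·15+22≡23=x; o(14)→7·14+22≡16=q; w(22)→7·22+22≡20=u; e(4)→7·4+22≡24=y; r(17)→7·17+22≡11=l (all mod 26).

xquyl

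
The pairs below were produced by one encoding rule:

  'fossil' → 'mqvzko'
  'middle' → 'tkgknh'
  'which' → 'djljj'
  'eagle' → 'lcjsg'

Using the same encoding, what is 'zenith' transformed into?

ggqpvk

The shifts repeat in a cycle of length 3: positions 0,1,… shift by +7, +2, +3, then the pattern repeats.
Applying it to zenith: z+7=g, e+2=g, n+3=q, i+7=p, t+2=v, h+3=k.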